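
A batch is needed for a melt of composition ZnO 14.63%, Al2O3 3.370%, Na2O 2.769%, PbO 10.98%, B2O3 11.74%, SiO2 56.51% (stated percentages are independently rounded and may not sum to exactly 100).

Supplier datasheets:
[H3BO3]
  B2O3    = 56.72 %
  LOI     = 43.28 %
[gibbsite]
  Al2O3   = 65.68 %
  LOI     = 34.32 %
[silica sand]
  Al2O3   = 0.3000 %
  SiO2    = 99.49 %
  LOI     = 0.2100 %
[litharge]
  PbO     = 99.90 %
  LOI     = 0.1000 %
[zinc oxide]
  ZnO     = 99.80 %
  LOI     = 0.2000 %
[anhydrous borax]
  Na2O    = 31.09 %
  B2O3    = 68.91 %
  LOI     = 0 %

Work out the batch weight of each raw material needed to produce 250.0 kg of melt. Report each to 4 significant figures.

The intermediate values are printed rounded to four significant figures in the working; every computation carries exact precision through every step. A single rounding completes every reported result. The derived quantities are rebuilt at full float precision (yield, totals, glass mass, ignition loss, the six compositions) starting from the weights at 250.0 kg of glass exactly as printed in the problem or answer text.
Per-oxide target masses for 250.0 kg melt:
  ZnO: 14.63% × 250.0 = 36.58 kg
  Al2O3: 3.370% × 250.0 = 8.425 kg
  Na2O: 2.769% × 250.0 = 6.922 kg
  PbO: 10.98% × 250.0 = 27.45 kg
  B2O3: 11.74% × 250.0 = 29.35 kg
  SiO2: 56.51% × 250.0 = 141.3 kg
Per-oxide balance check from the weights as reported, versus the basis set out (target by target, the sums agree exact up to rounding of places):
  ZnO: 36.65·0.9980 = 36.58 kg (target 36.58 kg)
  Al2O3: 12.18·0.6568 + 142.0·0.003000 = 8.426 kg (target 8.425 kg)
  Na2O: 22.27·0.3109 = 6.924 kg (target 6.922 kg)
  PbO: 27.48·0.9990 = 27.45 kg (target 27.45 kg)
  B2O3: 24.69·0.5672 + 22.27·0.6891 = 29.35 kg (target 29.35 kg)
  SiO2: 142.0·0.9949 = 141.3 kg (target 141.3 kg)
Auditing the glass mass value: Σ batch − LOI loss = 250.0 kg (per-oxide target masses sum to 250.0 kg; versus the stated basis of 250.0 kg — any gap is answer rounding).
Whole-batch sum: Σ batch = 265.3 kg; the LOI term Σ batch·LOI equals 15.26 kg; glass ÷ batch gives a yield of 94.25%.

Batch per 250.0 kg melt:
  H3BO3: 24.69 kg
  gibbsite: 12.18 kg
  silica sand: 142.0 kg
  litharge: 27.48 kg
  zinc oxide: 36.65 kg
  anhydrous borax: 22.27 kg
Total batch = 265.3 kg; LOI loss = 15.26 kg; yield = 94.25%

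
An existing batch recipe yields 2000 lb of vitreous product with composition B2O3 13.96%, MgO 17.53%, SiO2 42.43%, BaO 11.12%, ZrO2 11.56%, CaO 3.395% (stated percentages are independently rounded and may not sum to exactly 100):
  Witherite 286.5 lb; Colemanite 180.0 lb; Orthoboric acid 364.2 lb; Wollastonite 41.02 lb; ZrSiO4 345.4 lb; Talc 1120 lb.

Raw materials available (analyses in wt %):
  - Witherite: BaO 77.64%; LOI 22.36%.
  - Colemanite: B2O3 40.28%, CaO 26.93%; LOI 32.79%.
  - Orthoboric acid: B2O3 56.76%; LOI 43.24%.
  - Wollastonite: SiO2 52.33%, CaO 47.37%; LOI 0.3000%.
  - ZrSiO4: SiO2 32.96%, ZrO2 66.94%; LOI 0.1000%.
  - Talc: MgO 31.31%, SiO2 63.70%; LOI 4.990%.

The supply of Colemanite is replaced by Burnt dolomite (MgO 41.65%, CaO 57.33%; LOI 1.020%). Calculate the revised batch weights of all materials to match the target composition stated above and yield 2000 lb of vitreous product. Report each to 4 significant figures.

Every computation carries full precision from start to finish. Intermediates are shown rounded to 4 significant figures when written out; exactly one rounding is applied to every reported figure. The derived quantities are rebuilt at full float precision (net glass mass, six oxide percentages, the totals, the yield, LOI) starting from the weights for 2000 lb of glass as written in either problem or answer.
Per-oxide target masses for 2000 lb vitreous product:
  B2O3: 13.96% × 2000 = 279.2 lb
  MgO: 17.53% × 2000 = 350.6 lb
  SiO2: 42.43% × 2000 = 848.6 lb
  BaO: 11.12% × 2000 = 222.4 lb
  ZrO2: 11.56% × 2000 = 231.2 lb
  CaO: 3.395% × 2000 = 67.90 lb
Mass-balance tally per oxide on the weights just shown, per the basis as stated (every target is met by its sum modulo rounding of the values):
  B2O3: 491.9·0.5676 = 279.2 lb (target 279.2 lb)
  MgO: 36.16·0.4165 + 1072·0.3131 = 350.7 lb (target 350.6 lb)
  SiO2: 99.58·0.5233 + 345.4·0.3296 + 1072·0.6370 = 848.8 lb (target 848.6 lb)
  BaO: 286.5·0.7764 = 222.4 lb (target 222.4 lb)
  ZrO2: 345.4·0.6694 = 231.2 lb (target 231.2 lb)
  CaO: 36.16·0.5733 + 99.58·0.4737 = 67.90 lb (target 67.90 lb)
Glass-mass bookkeeping: net batch after ignition = 2000 lb (summing oxide targets gives 2000 lb; stated basis 2000 lb — a pure rounding effect).
Adding the batch up: Σ batch = 2332 lb; ignition loss, Σ(batch × LOI) = 331.3 lb; yield = glass ÷ total batch = 85.79%.

Revised batch per 2000 lb vitreous product:
  Witherite: 286.5 lb
  Burnt dolomite: 36.16 lb
  Orthoboric acid: 491.9 lb
  Wollastonite: 99.58 lb
  ZrSiO4: 345.4 lb
  Talc: 1072 lb
Total batch = 2332 lb; LOI loss = 331.3 lb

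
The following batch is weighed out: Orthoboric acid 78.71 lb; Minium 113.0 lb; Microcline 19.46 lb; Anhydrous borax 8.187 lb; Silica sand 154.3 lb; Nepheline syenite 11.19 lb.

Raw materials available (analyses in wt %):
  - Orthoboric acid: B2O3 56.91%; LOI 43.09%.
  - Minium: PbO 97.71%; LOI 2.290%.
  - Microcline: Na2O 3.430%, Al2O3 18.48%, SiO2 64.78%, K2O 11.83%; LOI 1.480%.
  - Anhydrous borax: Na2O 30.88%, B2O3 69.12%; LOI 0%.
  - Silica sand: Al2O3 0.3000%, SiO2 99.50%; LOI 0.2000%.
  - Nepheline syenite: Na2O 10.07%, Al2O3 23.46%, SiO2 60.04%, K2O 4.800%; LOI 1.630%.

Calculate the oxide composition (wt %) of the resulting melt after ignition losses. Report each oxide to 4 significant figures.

Glass mass = 347.6 lb (batch 384.8 − LOI 37.28).
Composition: Na2O 1.244%, B2O3 14.52%, PbO 31.77%, Al2O3 1.923%, SiO2 49.73%, K2O 0.8169%

Each numeric step keeps full float precision through every step; working values are printed rounded off to 4 significant figures as written. Each reported figure carries a single rounding — all derived quantities (the six compositions, glass mass, the yield, ignition loss, the totals) are computed at full float precision from the batch weights for 347.6 lb of glass as written in either problem or answer.
Mass of each oxide from the mix:
  Na2O: 19.46·0.03430 + 8.187·0.3088 + 11.19·0.1007 = 4.322 lb
  B2O3: 78.71·0.5691 + 8.187·0.6912 = 50.45 lb
  PbO: 113.0·0.9771 = 110.4 lb
  Al2O3: 19.46·0.1848 + 154.3·0.003000 + 11.19·0.2346 = 6.684 lb
  SiO2: 19.46·0.6478 + 154.3·0.9950 + 11.19·0.6004 = 172.9 lb
  K2O: 19.46·0.1183 + 11.19·0.04800 = 2.839 lb
LOI: 78.71·0.4309 + 113.0·0.02290 + 19.46·0.01480 + 154.3·0.002000 + 11.19·0.01630 = 37.28 lb
The glass mass, total less LOI, = 384.8 − 37.28 = 347.6 lb (= the summed oxide contributions)
percent share: oxide ÷ glass, ×100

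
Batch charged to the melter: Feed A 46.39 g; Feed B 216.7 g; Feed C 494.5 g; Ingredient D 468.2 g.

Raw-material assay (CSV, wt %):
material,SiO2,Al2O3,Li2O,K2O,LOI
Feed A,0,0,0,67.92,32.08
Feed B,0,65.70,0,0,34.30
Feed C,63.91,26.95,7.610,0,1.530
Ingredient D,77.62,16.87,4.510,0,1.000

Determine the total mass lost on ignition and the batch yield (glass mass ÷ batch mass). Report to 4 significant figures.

In-progress results are displayed, with 4-significant-digit rounding, between the steps — the working math keeps full float precision from start to finish; a single rounding yields each reported number — derived quantities (four oxide percentages, net glass mass, yield, LOI, the totals) are computed at full float precision from the batch weights for 1124 g of glass, as given in the problem or answer text.
Loss on ignition, line by line:
  Feed A: 46.39 × 0.3208 = 14.88 g
  Feed B: 216.7 × 0.3430 = 74.33 g
  Feed C: 494.5 × 0.01530 = 7.566 g
  Ingredient D: 468.2 × 0.01000 = 4.682 g
Total LOI = 101.5 g
Glass = batch − LOI = 1226 − 101.5 = 1124 g

LOI loss = 101.5 g; glass = 1124 g; yield = 91.72%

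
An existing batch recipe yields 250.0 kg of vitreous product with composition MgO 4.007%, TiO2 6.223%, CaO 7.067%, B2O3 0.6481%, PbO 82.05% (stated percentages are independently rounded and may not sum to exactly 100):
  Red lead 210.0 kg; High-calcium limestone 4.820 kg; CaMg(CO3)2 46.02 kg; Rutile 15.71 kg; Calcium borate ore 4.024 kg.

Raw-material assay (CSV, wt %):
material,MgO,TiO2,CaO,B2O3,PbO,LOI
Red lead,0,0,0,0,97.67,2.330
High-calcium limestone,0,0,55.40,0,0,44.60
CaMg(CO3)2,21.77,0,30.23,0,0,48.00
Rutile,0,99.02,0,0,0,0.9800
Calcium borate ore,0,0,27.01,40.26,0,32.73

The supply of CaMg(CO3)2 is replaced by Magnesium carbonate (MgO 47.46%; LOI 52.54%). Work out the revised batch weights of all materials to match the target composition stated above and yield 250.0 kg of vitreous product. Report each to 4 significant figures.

Revised batch per 250.0 kg vitreous product:
  Red lead: 210.0 kg
  High-calcium limestone: 29.93 kg
  Magnesium carbonate: 21.11 kg
  Rutile: 15.71 kg
  Calcium borate ore: 4.024 kg
Total batch = 280.8 kg; LOI loss = 30.80 kg

Each numeric step maintains exact precision in all steps; the intermediate values appear (rounded to four significant digits) in the working; each reported figure is rounded a single time — all derived quantities (LOI, yield, five oxide percentages, the totals, glass mass) are re-derived at full precision using the weight values per 250.0 kg of glass, as set out in question or answer.
Oxide mass targets, per 250.0 kg vitreous product:
  MgO: 4.007% × 250.0 = 10.02 kg
  TiO2: 6.223% × 250.0 = 15.56 kg
  CaO: 7.067% × 250.0 = 17.67 kg
  B2O3: 0.6481% × 250.0 = 1.620 kg
  PbO: 82.05% × 250.0 = 205.1 kg
Verifying the oxide balance from the weights as reported, per the basis as stated (oxide sums agree with the targets modulo rounding of the values):
  MgO: 21.11·0.4746 = 10.02 kg (target 10.02 kg)
  TiO2: 15.71·0.9902 = 15.56 kg (target 15.56 kg)
  CaO: 29.93·0.5540 + 4.024·0.2701 = 17.67 kg (target 17.67 kg)
  B2O3: 4.024·0.4026 = 1.620 kg (target 1.620 kg)
  PbO: 210.0·0.9767 = 205.1 kg (target 205.1 kg)
Glass-mass bookkeeping: Σ batch − LOI loss = 250.0 kg (the targets, summed, come to 250.0 kg; the stated basis being 250.0 kg — deltas are rounding alone).
Adding the batch up: Σ batch = 280.8 kg; loss to ignition Σ batch·LOI = 30.80 kg; yield = glass ÷ total batch = 89.03%.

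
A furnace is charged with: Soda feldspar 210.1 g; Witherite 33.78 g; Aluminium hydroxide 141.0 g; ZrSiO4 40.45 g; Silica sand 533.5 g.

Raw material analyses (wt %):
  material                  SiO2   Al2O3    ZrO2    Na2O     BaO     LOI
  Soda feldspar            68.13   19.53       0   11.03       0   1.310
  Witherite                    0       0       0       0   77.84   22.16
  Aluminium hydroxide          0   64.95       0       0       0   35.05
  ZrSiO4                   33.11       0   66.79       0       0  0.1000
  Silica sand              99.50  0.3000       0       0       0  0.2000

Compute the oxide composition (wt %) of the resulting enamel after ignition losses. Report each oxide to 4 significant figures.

Glass mass = 898.1 g (batch 958.8 − LOI 60.77).
Composition: SiO2 76.54%, Al2O3 14.94%, ZrO2 3.008%, Na2O 2.580%, BaO 2.928%

The intermediate values are shown, with 4-significant-digit rounding, at each printed step. Each numeric step runs at full float precision throughout. A single rounding finalizes each reported number; derived quantities, which include five oxide percentages, yield, LOI, the totals, glass mass, are re-derived at exact precision, as given in the problem or the answer, from the batch weights for 898.1 g of glass.
What the batch supplies per oxide:
  SiO2: 210.1·0.6813 + 40.45·0.3311 + 533.5·0.9950 = 687.4 g
  Al2O3: 210.1·0.1953 + 141.0·0.6495 + 533.5·0.003000 = 134.2 g
  ZrO2: 40.45·0.6679 = 27.02 g
  Na2O: 210.1·0.1103 = 23.17 g
  BaO: 33.78·0.7784 = 26.29 g
LOI: 210.1·0.01310 + 33.78·0.2216 + 141.0·0.3505 + 40.45·0.001000 + 533.5·0.002000 = 60.77 g
Resulting glass, batch − LOI: 958.8 − 60.77 = 898.1 g (matching Σ of the oxides)
oxide / glass × 100 gives the wt %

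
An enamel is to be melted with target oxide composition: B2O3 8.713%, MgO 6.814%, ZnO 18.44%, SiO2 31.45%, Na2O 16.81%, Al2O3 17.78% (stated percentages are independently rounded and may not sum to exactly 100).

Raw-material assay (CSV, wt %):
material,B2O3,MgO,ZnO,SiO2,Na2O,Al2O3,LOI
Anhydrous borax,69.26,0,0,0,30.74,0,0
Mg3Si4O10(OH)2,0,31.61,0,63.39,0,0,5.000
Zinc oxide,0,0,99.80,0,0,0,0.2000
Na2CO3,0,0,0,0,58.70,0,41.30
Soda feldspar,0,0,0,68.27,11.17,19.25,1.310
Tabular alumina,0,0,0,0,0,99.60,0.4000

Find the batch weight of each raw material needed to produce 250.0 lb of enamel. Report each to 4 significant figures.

The intermediate values are printed, rounded to four significant figures, on the page. Each numeric step maintains full float precision all the way through — each reported number is rounded only once — derived quantities (the six compositions, LOI, the yield, the totals, glass mass) are computed using the weight values on 250.0 lb of glass at exact precision, as set out in the question or the answer.
Per-oxide target masses for 250.0 lb enamel:
  B2O3: 8.713% × 250.0 = 21.78 lb
  MgO: 6.814% × 250.0 = 17.04 lb
  ZnO: 18.44% × 250.0 = 46.10 lb
  SiO2: 31.45% × 250.0 = 78.62 lb
  Na2O: 16.81% × 250.0 = 42.02 lb
  Al2O3: 17.78% × 250.0 = 44.45 lb
Balance tally, oxide-wise, given the weights on record, relative to the basis at hand (oxide sums agree with the targets exact up to rounding of places):
  B2O3: 31.45·0.6926 = 21.78 lb (target 21.78 lb)
  MgO: 53.89·0.3161 = 17.03 lb (target 17.04 lb)
  ZnO: 46.19·0.9980 = 46.10 lb (target 46.10 lb)
  SiO2: 53.89·0.6339 + 65.13·0.6827 = 78.63 lb (target 78.62 lb)
  Na2O: 31.45·0.3074 + 42.73·0.5870 + 65.13·0.1117 = 42.03 lb (target 42.02 lb)
  Al2O3: 65.13·0.1925 + 32.04·0.9960 = 44.45 lb (target 44.45 lb)
Mass balance on the glass: net batch after ignition = 250.0 lb (oxide target masses add up to 250.0 lb; against the stated basis, 250.0 lb — deltas are rounding alone).
Batch grand total — Σ batch = 271.4 lb; LOI loss = Σ batch·LOI = 21.42 lb; as yield: glass ÷ batch → 92.11%.

Batch per 250.0 lb enamel:
  Anhydrous borax: 31.45 lb
  Mg3Si4O10(OH)2: 53.89 lb
  Zinc oxide: 46.19 lb
  Na2CO3: 42.73 lb
  Soda feldspar: 65.13 lb
  Tabular alumina: 32.04 lb
Total batch = 271.4 lb; LOI loss = 21.42 lb; yield = 92.11%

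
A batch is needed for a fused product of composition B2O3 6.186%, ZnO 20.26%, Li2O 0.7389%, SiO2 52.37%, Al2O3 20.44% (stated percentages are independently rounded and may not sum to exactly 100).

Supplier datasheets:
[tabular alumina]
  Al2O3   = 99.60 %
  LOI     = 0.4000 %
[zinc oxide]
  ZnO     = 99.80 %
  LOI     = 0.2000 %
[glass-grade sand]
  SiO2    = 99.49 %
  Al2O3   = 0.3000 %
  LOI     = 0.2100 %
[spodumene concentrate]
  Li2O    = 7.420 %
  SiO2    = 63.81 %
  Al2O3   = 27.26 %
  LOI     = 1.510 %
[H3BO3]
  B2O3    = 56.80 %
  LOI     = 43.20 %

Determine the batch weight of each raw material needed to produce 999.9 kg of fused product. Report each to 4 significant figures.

Batch per 999.9 kg fused product:
  tabular alumina: 176.6 kg
  zinc oxide: 203.0 kg
  glass-grade sand: 462.5 kg
  spodumene concentrate: 99.57 kg
  H3BO3: 108.9 kg
Total batch = 1051 kg; LOI loss = 50.63 kg; yield = 95.18%

Every computation maintains full float precision at every stage — values along the way are shown, with 4-significant-figure rounding, in the working; a single rounding produces each reported value — derived quantities (LOI, net glass mass, the totals, the yield, five oxide percentages) are computed from the batch weights at 999.9 kg of glass at full precision as given in the question or the answer.
Target masses of each oxide per 999.9 kg fused product:
  B2O3: 6.186% × 999.9 = 61.85 kg
  ZnO: 20.26% × 999.9 = 202.6 kg
  Li2O: 0.7389% × 999.9 = 7.388 kg
  SiO2: 52.37% × 999.9 = 523.6 kg
  Al2O3: 20.44% × 999.9 = 204.4 kg
Per-oxide balance check on the weights just shown, at the basis given (sums match the target masses given rounding of the digits):
  B2O3: 108.9·0.5680 = 61.86 kg (target 61.85 kg)
  ZnO: 203.0·0.9980 = 202.6 kg (target 202.6 kg)
  Li2O: 99.57·0.07420 = 7.388 kg (target 7.388 kg)
  SiO2: 462.5·0.9949 + 99.57·0.6381 = 523.7 kg (target 523.6 kg)
  Al2O3: 176.6·0.9960 + 462.5·0.003000 + 99.57·0.2726 = 204.4 kg (target 204.4 kg)
The glass-mass cross-check: batch Σ − ignition loss = 999.9 kg (oxide target masses add up to 999.8 kg; versus the stated basis of 999.9 kg — differing by rounding only).
Total batch = Σ batch = 1051 kg; the LOI term Σ batch·LOI equals 50.63 kg; yield: glass divided by total = 95.18%.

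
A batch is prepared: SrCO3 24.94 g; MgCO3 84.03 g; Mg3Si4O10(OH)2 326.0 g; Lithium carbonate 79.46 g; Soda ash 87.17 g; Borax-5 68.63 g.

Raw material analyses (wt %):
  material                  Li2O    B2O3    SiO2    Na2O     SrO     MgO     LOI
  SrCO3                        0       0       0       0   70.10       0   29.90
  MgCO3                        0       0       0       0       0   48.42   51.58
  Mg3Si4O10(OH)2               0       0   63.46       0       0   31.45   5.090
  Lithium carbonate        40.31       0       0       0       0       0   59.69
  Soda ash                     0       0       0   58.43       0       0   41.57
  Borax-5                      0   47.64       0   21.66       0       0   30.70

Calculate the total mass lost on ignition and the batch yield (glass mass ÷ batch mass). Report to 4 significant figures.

Intermediates are printed, with 4-significant-digit rounding, across the worked steps. The whole derivation maintains full float precision in every operation; each reported result is rounded once only. The derived quantities, which include six oxide percentages, the yield, ignition loss, totals, net glass mass, are re-derived in full float precision, exactly as printed in the problem or the answer, from the batch weights for 498.1 g of glass.
Per-material ignition loss:
  SrCO3: 24.94 × 0.2990 = 7.457 g
  MgCO3: 84.03 × 0.5158 = 43.34 g
  Mg3Si4O10(OH)2: 326.0 × 0.05090 = 16.59 g
  Lithium carbonate: 79.46 × 0.5969 = 47.43 g
  Soda ash: 87.17 × 0.4157 = 36.24 g
  Borax-5: 68.63 × 0.3070 = 21.07 g
Total LOI = 172.1 g
Glass = batch − LOI = 670.2 − 172.1 = 498.1 g

LOI loss = 172.1 g; glass = 498.1 g; yield = 74.32%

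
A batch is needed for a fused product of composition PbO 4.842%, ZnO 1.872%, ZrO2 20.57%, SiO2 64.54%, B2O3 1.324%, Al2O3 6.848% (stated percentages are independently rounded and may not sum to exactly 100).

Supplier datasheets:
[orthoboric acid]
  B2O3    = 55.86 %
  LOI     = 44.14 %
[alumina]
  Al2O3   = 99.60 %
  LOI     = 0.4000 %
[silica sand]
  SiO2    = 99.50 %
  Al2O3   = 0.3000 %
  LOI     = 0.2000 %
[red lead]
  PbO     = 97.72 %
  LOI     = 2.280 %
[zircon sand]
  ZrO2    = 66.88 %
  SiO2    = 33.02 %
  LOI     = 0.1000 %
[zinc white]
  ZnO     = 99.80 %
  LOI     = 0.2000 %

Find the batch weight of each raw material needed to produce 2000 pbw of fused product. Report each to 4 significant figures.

The working math runs at full float precision through every step — mid-chain values are displayed rounded to four significant digits within the worked lines — each reported number sees exactly one rounding; all derived quantities, which include ignition loss, the yield, net glass mass, the six compositions, totals, are carried in full precision, as set out in problem or answer, from the batch weights per 2000 pbw of glass.
Per-oxide target masses for 2000 pbw fused product:
  PbO: 4.842% × 2000 = 96.84 pbw
  ZnO: 1.872% × 2000 = 37.44 pbw
  ZrO2: 20.57% × 2000 = 411.4 pbw
  SiO2: 64.54% × 2000 = 1291 pbw
  B2O3: 1.324% × 2000 = 26.48 pbw
  Al2O3: 6.848% × 2000 = 137.0 pbw
A balance pass over the oxides, from the weights as reported, under the basis named above (target by target, the sums agree net of answer rounding effects):
  PbO: 99.10·0.9772 = 96.84 pbw (target 96.84 pbw)
  ZnO: 37.52·0.9980 = 37.44 pbw (target 37.44 pbw)
  ZrO2: 615.1·0.6688 = 411.4 pbw (target 411.4 pbw)
  SiO2: 1093·0.9950 + 615.1·0.3302 = 1291 pbw (target 1291 pbw)
  B2O3: 47.40·0.5586 = 26.48 pbw (target 26.48 pbw)
  Al2O3: 134.2·0.9960 + 1093·0.003000 = 136.9 pbw (target 137.0 pbw)
The glass-mass cross-check: the batch minus its LOI: 2000 pbw (the targets, summed, come to 2000 pbw; the stated basis being 2000 pbw — any gap is answer rounding).
Summing the batch: Σ batch = 2026 pbw; the LOI term Σ batch·LOI equals 26.59 pbw; glass ÷ batch gives a yield of 98.69%.

Batch per 2000 pbw fused product:
  orthoboric acid: 47.40 pbw
  alumina: 134.2 pbw
  silica sand: 1093 pbw
  red lead: 99.10 pbw
  zircon sand: 615.1 pbw
  zinc white: 37.52 pbw
Total batch = 2026 pbw; LOI loss = 26.59 pbw; yield = 98.69%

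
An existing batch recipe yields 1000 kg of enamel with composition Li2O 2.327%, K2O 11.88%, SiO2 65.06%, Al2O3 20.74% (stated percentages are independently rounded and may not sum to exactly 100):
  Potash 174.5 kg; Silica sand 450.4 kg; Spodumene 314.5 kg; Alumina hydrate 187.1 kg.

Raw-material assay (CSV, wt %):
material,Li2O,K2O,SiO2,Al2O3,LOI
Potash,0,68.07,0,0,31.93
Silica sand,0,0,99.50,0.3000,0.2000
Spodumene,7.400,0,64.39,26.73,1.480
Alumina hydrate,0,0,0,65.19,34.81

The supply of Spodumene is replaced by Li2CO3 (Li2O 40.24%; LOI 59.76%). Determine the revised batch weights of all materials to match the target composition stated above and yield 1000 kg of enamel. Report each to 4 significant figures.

Revised batch per 1000 kg enamel:
  Potash: 174.5 kg
  Silica sand: 653.9 kg
  Li2CO3: 57.83 kg
  Alumina hydrate: 315.1 kg
Total batch = 1201 kg; LOI loss = 201.3 kg

Working values are printed rounded off to 4 significant digits across the worked steps; all arithmetic keeps full precision from start to finish; exactly one rounding lands on each reported figure; all derived quantities, including net glass mass, the totals, yield, ignition loss, the four compositions, are computed using the weight values on 1000 kg of glass at full float precision exactly as printed in either problem or answer.
Target masses of each oxide per 1000 kg enamel:
  Li2O: 2.327% × 1000 = 23.27 kg
  K2O: 11.88% × 1000 = 118.8 kg
  SiO2: 65.06% × 1000 = 650.6 kg
  Al2O3: 20.74% × 1000 = 207.4 kg
Mass-balance tally per oxide applying the batch weights above, versus the basis set out (oxide sums agree with the targets once rounding is allowed for):
  Li2O: 57.83·0.4024 = 23.27 kg (target 23.27 kg)
  K2O: 174.5·0.6807 = 118.8 kg (target 118.8 kg)
  SiO2: 653.9·0.9950 = 650.6 kg (target 650.6 kg)
  Al2O3: 653.9·0.003000 + 315.1·0.6519 = 207.4 kg (target 207.4 kg)
Glass-mass closure: the batch minus its LOI: 1000 kg (per-oxide target masses sum to 1000 kg; versus the stated basis of 1000 kg — gaps are rounding artifacts).
Batch grand total — Σ batch = 1201 kg; LOI loss = Σ batch·LOI = 201.3 kg; the yield ratio, glass ÷ batch: 83.25%.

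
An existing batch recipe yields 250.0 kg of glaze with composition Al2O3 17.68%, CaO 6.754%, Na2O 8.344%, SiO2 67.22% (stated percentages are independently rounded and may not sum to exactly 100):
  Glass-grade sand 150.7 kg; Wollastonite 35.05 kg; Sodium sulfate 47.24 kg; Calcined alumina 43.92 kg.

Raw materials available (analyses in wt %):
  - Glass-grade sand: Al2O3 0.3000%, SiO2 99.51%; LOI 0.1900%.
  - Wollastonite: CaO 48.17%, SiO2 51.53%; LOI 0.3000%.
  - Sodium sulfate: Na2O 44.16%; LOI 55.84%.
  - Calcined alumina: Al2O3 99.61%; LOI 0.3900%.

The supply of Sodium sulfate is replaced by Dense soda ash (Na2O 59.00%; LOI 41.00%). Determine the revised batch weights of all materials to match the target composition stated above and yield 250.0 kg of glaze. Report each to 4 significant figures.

All arithmetic maintains full float precision through every step. Mid-chain values are shown rounded to 4 significant figures in the printout — each reported number is rounded once only — derived quantities, including the four compositions, glass mass, totals, the yield, ignition loss, are recomputed starting from the weights for 250.0 kg of glass at full precision as set out in either problem or answer.
Oxide mass targets, per 250.0 kg glaze:
  Al2O3: 17.68% × 250.0 = 44.20 kg
  CaO: 6.754% × 250.0 = 16.89 kg
  Na2O: 8.344% × 250.0 = 20.86 kg
  SiO2: 67.22% × 250.0 = 168.0 kg
Verifying the oxide balance working from each reported weight, per the basis as stated (oxide sums agree with the targets once rounding is allowed for):
  Al2O3: 150.7·0.003000 + 43.92·0.9961 = 44.20 kg (target 44.20 kg)
  CaO: 35.05·0.4817 = 16.88 kg (target 16.89 kg)
  Na2O: 35.36·0.5900 = 20.86 kg (target 20.86 kg)
  SiO2: 150.7·0.9951 + 35.05·0.5153 = 168.0 kg (target 168.0 kg)
Glass mass check: the batch minus its LOI: 250.0 kg (per-oxide target masses sum to 250.0 kg; the stated basis being 250.0 kg — deltas are rounding alone).
Total batch = Σ batch = 265.0 kg; Σ batch·LOI gives LOI loss = 15.06 kg; the yield ratio, glass ÷ batch: 94.32%.

Revised batch per 250.0 kg glaze:
  Glass-grade sand: 150.7 kg
  Wollastonite: 35.05 kg
  Dense soda ash: 35.36 kg
  Calcined alumina: 43.92 kg
Total batch = 265.0 kg; LOI loss = 15.06 kg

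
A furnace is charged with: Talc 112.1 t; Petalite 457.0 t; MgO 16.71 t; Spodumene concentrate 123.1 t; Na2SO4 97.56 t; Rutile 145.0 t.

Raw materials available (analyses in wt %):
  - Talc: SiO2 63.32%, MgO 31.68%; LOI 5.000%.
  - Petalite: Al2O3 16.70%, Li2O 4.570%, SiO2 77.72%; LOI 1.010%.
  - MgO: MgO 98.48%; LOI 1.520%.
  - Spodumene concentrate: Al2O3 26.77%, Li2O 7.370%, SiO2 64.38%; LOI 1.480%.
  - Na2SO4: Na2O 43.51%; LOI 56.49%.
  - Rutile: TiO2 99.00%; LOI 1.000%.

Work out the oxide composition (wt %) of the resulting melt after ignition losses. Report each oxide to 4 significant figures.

Glass mass = 882.6 t (batch 951.5 − LOI 68.86).
Composition: Al2O3 12.38%, Li2O 3.394%, TiO2 16.26%, SiO2 57.26%, MgO 5.888%, Na2O 4.809%

Intermediates appear rounded to four significant digits on the page; every computation carries full float precision through the solve. Every reported figure receives exactly one rounding. All derived quantities (totals, net glass mass, LOI, the yield, six oxide percentages) are re-derived at exact precision from the weighed amounts on 882.6 t of glass, as written in problem or answer.
Oxide masses out of the charge:
  Al2O3: 457.0·0.1670 + 123.1·0.2677 = 109.3 t
  Li2O: 457.0·0.04570 + 123.1·0.07370 = 29.96 t
  TiO2: 145.0·0.9900 = 143.6 t
  SiO2: 112.1·0.6332 + 457.0·0.7772 + 123.1·0.6438 = 505.4 t
  MgO: 112.1·0.3168 + 16.71·0.9848 = 51.97 t
  Na2O: 97.56·0.4351 = 42.45 t
LOI: 112.1·0.05000 + 457.0·0.01010 + 16.71·0.01520 + 123.1·0.01480 + 97.56·0.5649 + 145.0·0.01000 = 68.86 t
batch − LOI leaves glass = 951.5 − 68.86 = 882.6 t (the oxide masses sum to this)
wt %: oxide over glass, times 100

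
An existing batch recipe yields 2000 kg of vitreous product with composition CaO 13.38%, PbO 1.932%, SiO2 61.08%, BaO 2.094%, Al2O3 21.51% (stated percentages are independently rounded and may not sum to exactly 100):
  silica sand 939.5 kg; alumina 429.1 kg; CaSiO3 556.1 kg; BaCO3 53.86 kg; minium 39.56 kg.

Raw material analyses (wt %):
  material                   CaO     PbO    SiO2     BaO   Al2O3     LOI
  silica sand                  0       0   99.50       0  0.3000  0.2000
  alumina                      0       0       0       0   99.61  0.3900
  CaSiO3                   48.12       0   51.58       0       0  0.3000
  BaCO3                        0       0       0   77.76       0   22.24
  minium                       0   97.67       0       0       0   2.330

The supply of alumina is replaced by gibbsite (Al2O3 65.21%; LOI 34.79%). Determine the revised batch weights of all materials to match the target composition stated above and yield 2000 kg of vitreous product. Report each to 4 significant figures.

The intermediate values appear, with 4-significant-figure rounding, alongside each step — the whole derivation carries full float precision end to end. Exactly one rounding goes into each reported figure; the derived quantities (LOI, totals, yield, five oxide percentages, glass mass) are carried at full float precision starting from the weights at 2000 kg of glass as quoted within question or answer.
Per-oxide target masses for 2000 kg vitreous product:
  CaO: 13.38% × 2000 = 267.6 kg
  PbO: 1.932% × 2000 = 38.64 kg
  SiO2: 61.08% × 2000 = 1222 kg
  BaO: 2.094% × 2000 = 41.88 kg
  Al2O3: 21.51% × 2000 = 430.2 kg
Balance tally, oxide-wise, applying the batch weights above, per the basis as stated (delivered sums recover each target modulo rounding of the values):
  CaO: 556.1·0.4812 = 267.6 kg (target 267.6 kg)
  PbO: 39.56·0.9767 = 38.64 kg (target 38.64 kg)
  SiO2: 939.5·0.9950 + 556.1·0.5158 = 1222 kg (target 1222 kg)
  BaO: 53.86·0.7776 = 41.88 kg (target 41.88 kg)
  Al2O3: 939.5·0.003000 + 655.4·0.6521 = 430.2 kg (target 430.2 kg)
Glass-mass closure: the batch minus its LOI: 2000 kg (oxide target masses add up to 2000 kg; stated basis 2000 kg — a pure rounding effect).
Total batch = Σ batch = 2244 kg; Σ batch·LOI gives LOI loss = 244.5 kg; as yield: glass ÷ batch → 89.11%.

Revised batch per 2000 kg vitreous product:
  silica sand: 939.5 kg
  gibbsite: 655.4 kg
  CaSiO3: 556.1 kg
  BaCO3: 53.86 kg
  minium: 39.56 kg
Total batch = 2244 kg; LOI loss = 244.5 kg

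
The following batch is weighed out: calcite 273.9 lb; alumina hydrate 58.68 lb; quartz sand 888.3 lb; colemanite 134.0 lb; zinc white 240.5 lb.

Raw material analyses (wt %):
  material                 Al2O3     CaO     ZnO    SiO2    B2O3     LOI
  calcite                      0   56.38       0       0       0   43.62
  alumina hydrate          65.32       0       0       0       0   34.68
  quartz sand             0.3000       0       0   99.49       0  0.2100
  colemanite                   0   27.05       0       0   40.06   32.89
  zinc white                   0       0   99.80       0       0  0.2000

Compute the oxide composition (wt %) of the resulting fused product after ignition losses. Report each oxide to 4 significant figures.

Intermediates are displayed, rounded to 4 significant digits, within the worked lines; all internal work runs at exact precision from first step to last — every reported value carries a single rounding. The derived quantities, which include the yield, ignition loss, net glass mass, totals, the five compositions, are computed in full precision, precisely as stated by the problem or answer text, starting from the weights at 1409 lb of glass.
Oxide masses out of the charge:
  Al2O3: 58.68·0.6532 + 888.3·0.003000 = 40.99 lb
  CaO: 273.9·0.5638 + 134.0·0.2705 = 190.7 lb
  ZnO: 240.5·0.9980 = 240.0 lb
  SiO2: 888.3·0.9949 = 883.8 lb
  B2O3: 134.0·0.4006 = 53.68 lb
LOI: 273.9·0.4362 + 58.68·0.3468 + 888.3·0.002100 + 134.0·0.3289 + 240.5·0.002000 = 186.2 lb
Net of LOI, the glass mass = 1595 − 186.2 = 1409 lb (= Σ oxide masses)
each oxide over glass, ×100, is wt %

Glass mass = 1409 lb (batch 1595 − LOI 186.2).
Composition: Al2O3 2.909%, CaO 13.53%, ZnO 17.03%, SiO2 62.72%, B2O3 3.809%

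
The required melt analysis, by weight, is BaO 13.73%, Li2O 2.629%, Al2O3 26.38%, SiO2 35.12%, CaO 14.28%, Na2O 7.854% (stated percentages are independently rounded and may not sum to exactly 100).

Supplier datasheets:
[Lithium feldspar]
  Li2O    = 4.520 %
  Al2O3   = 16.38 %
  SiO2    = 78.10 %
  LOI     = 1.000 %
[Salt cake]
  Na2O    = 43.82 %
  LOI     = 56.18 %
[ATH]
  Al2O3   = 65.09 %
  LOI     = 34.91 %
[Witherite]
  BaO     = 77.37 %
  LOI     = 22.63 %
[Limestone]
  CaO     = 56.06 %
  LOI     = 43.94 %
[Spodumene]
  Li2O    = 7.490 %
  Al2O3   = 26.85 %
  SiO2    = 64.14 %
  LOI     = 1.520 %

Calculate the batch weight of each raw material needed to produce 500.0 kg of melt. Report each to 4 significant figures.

Every computation holds exact precision throughout. In-progress results are shown rounded off to 4 significant figures on the page. A single rounding yields each reported value. The derived quantities, which include glass mass, LOI, the totals, the yield, the six compositions, are carried at exact precision, exactly as shown in the question or the answer, using the weight values per 500.0 kg of glass.
Target oxide masses per 500.0 kg melt:
  BaO: 13.73% × 500.0 = 68.65 kg
  Li2O: 2.629% × 500.0 = 13.14 kg
  Al2O3: 26.38% × 500.0 = 131.9 kg
  SiO2: 35.12% × 500.0 = 175.6 kg
  CaO: 14.28% × 500.0 = 71.40 kg
  Na2O: 7.854% × 500.0 = 39.27 kg
Verifying the oxide balance applying the batch weights above, for the quoted basis mass (target by target, the sums agree modulo rounding of the values):
  BaO: 88.73·0.7737 = 68.65 kg (target 68.65 kg)
  Li2O: 160.0·0.04520 + 78.94·0.07490 = 13.14 kg (target 13.14 kg)
  Al2O3: 160.0·0.1638 + 129.8·0.6509 + 78.94·0.2685 = 131.9 kg (target 131.9 kg)
  SiO2: 160.0·0.7810 + 78.94·0.6414 = 175.6 kg (target 175.6 kg)
  CaO: 127.4·0.5606 = 71.42 kg (target 71.40 kg)
  Na2O: 89.62·0.4382 = 39.27 kg (target 39.27 kg)
Consistency of the glass mass: batch total minus LOI = 500.0 kg (the targets, summed, come to 500.0 kg; basis as stated: 500.0 kg — a pure rounding effect).
Batch total: Σ batch = 674.5 kg; loss to ignition Σ batch·LOI = 174.5 kg; yield = glass ÷ total batch = 74.13%.

Batch per 500.0 kg melt:
  Lithium feldspar: 160.0 kg
  Salt cake: 89.62 kg
  ATH: 129.8 kg
  Witherite: 88.73 kg
  Limestone: 127.4 kg
  Spodumene: 78.94 kg
Total batch = 674.5 kg; LOI loss = 174.5 kg; yield = 74.13%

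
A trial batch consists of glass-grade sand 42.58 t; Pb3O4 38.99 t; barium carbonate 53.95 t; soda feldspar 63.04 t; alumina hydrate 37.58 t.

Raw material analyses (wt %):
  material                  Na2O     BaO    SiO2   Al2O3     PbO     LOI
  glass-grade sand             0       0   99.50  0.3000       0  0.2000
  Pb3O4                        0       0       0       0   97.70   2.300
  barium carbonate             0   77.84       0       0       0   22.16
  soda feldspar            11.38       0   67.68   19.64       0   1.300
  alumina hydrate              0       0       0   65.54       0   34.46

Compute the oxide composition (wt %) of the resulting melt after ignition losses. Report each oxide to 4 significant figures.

Glass mass = 209.4 t (batch 236.1 − LOI 26.71).
Composition: Na2O 3.425%, BaO 20.05%, SiO2 40.60%, Al2O3 17.73%, PbO 18.19%

Values along the way appear, rounded to 4 significant digits, in the printout; each numeric step carries exact precision all the way through; every reported result includes exactly one rounding; derived quantities, which include ignition loss, totals, the yield, net glass mass, five oxide percentages, are rebuilt in exact precision, as set out in question or answer, from the weighed amounts per 209.4 t of glass.
What the batch supplies per oxide:
  Na2O: 63.04·0.1138 = 7.174 t
  BaO: 53.95·0.7784 = 41.99 t
  SiO2: 42.58·0.9950 + 63.04·0.6768 = 85.03 t
  Al2O3: 42.58·0.003000 + 63.04·0.1964 + 37.58·0.6554 = 37.14 t
  PbO: 38.99·0.9770 = 38.09 t
LOI: 42.58·0.002000 + 38.99·0.02300 + 53.95·0.2216 + 63.04·0.01300 + 37.58·0.3446 = 26.71 t
Resulting glass, batch − LOI: 236.1 − 26.71 = 209.4 t (= Σ oxide masses)
oxide / glass × 100 gives the wt %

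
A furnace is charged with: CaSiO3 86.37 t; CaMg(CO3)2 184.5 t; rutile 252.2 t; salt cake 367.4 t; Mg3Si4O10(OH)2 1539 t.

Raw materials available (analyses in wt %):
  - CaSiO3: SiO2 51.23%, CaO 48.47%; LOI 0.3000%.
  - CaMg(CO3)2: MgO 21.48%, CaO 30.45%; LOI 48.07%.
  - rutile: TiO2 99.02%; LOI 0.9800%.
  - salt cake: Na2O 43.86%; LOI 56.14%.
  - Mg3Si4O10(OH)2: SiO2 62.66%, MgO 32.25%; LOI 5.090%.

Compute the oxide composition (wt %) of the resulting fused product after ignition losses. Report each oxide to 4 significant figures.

The whole derivation keeps full float precision from first step to last; values along the way appear rounded to 4 significant figures as written; every reported figure is rounded a single time; all derived quantities are rebuilt in full float precision (five oxide percentages, net glass mass, LOI, totals, yield) from the batch weights for 2053 t of glass, exactly as shown in the question or the answer.
Oxide-by-oxide delivered mass:
  SiO2: 86.37·0.5123 + 1539·0.6266 = 1009 t
  Na2O: 367.4·0.4386 = 161.1 t
  TiO2: 252.2·0.9902 = 249.7 t
  MgO: 184.5·0.2148 + 1539·0.3225 = 536.0 t
  CaO: 86.37·0.4847 + 184.5·0.3045 = 98.04 t
LOI: 86.37·0.003000 + 184.5·0.4807 + 252.2·0.009800 + 367.4·0.5614 + 1539·0.05090 = 376.0 t
Resulting glass, batch − LOI: 2429 − 376.0 = 2053 t (equal to the oxide-mass sum)
each oxide over glass, ×100, is wt %

Glass mass = 2053 t (batch 2429 − LOI 376.0).
Composition: SiO2 49.12%, Na2O 7.847%, TiO2 12.16%, MgO 26.10%, CaO 4.775%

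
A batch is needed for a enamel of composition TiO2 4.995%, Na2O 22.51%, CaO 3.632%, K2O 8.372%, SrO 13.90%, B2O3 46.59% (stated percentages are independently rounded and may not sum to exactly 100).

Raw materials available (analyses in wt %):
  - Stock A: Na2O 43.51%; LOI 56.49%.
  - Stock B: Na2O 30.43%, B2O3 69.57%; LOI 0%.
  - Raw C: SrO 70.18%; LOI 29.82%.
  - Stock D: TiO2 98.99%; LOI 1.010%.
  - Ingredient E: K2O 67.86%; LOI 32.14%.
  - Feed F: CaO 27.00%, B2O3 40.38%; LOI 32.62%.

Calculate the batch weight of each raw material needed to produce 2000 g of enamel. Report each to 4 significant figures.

Working values are shown, rounded to 4 significant digits, in the working — all arithmetic keeps full float precision through every step. A single rounding produces each reported figure; the derived quantities are recomputed at full float precision (LOI, the six compositions, totals, glass mass, the yield) using the weight values per 2000 g of glass precisely as stated by the question or the answer.
Per-oxide target masses for 2000 g enamel:
  TiO2: 4.995% × 2000 = 99.90 g
  Na2O: 22.51% × 2000 = 450.2 g
  CaO: 3.632% × 2000 = 72.64 g
  K2O: 8.372% × 2000 = 167.4 g
  SrO: 13.90% × 2000 = 278.0 g
  B2O3: 46.59% × 2000 = 931.8 g
Sums-versus-targets review applying the batch weights above, on the stated basis (each sum matches its target mass given rounding of the digits):
  TiO2: 100.9·0.9899 = 99.88 g (target 99.90 g)
  Na2O: 207.2·0.4351 + 1183·0.3043 = 450.1 g (target 450.2 g)
  CaO: 269.0·0.2700 = 72.63 g (target 72.64 g)
  K2O: 246.7·0.6786 = 167.4 g (target 167.4 g)
  SrO: 396.1·0.7018 = 278.0 g (target 278.0 g)
  B2O3: 1183·0.6957 + 269.0·0.4038 = 931.6 g (target 931.8 g)
Glass mass check: total charge less LOI = 2000 g (targets for the oxides total 2000 g; basis as stated: 2000 g — a pure rounding effect).
Adding the batch up: Σ batch = 2403 g; loss to ignition Σ batch·LOI = 403.2 g; the yield ratio, glass ÷ batch: 83.22%.

Batch per 2000 g enamel:
  Stock A: 207.2 g
  Stock B: 1183 g
  Raw C: 396.1 g
  Stock D: 100.9 g
  Ingredient E: 246.7 g
  Feed F: 269.0 g
Total batch = 2403 g; LOI loss = 403.2 g; yield = 83.22%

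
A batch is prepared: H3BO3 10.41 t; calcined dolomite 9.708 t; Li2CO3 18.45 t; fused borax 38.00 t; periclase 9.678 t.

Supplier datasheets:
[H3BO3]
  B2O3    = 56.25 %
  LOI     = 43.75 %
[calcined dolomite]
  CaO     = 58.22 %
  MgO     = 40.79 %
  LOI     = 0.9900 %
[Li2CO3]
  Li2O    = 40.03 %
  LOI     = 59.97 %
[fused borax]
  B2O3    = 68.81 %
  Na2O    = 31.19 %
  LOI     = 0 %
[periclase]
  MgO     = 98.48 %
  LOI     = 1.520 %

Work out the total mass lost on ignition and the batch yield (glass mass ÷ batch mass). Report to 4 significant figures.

LOI loss = 15.86 t; glass = 70.38 t; yield = 81.61%

Every computation holds full precision in every operation; values along the way appear rounded off to 4 significant figures at each printed step — exactly one rounding goes into each reported figure; derived quantities, including glass mass, five oxide percentages, ignition loss, totals, yield, are rebuilt from the weighed amounts for 70.38 t of glass in full precision, precisely as stated by problem or answer.
LOI of each material in turn:
  H3BO3: 10.41 × 0.4375 = 4.554 t
  calcined dolomite: 9.708 × 0.009900 = 0.09611 t
  Li2CO3: 18.45 × 0.5997 = 11.06 t
  fused borax: 38.00 × 0 = 0 t
  periclase: 9.678 × 0.01520 = 0.1471 t
Total LOI = 15.86 t
Glass = batch − LOI = 86.25 − 15.86 = 70.38 t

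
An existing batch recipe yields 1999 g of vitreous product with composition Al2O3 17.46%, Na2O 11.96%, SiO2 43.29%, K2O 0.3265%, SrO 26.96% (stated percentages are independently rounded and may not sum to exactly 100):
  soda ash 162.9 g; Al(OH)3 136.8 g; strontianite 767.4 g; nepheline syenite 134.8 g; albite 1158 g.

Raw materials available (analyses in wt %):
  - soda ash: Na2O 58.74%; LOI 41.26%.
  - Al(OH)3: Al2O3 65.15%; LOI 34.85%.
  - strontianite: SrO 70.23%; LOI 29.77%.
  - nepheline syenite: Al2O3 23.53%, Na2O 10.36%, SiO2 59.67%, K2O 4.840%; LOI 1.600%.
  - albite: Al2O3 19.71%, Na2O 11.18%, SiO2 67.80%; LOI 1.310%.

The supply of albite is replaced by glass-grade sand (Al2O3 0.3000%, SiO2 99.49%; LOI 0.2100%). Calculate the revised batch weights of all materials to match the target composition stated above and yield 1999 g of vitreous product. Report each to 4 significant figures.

Working values are displayed rounded to four significant figures within the worked lines; every computation keeps exact precision at all times; each reported value is rounded only once. All derived quantities, which include LOI, yield, net glass mass, the five compositions, the totals, are carried at exact precision, exactly as printed in problem or answer, from the batch weights per 1999 g of glass.
Oxide-by-oxide targets in 1999 g vitreous product:
  Al2O3: 17.46% × 1999 = 349.0 g
  Na2O: 11.96% × 1999 = 239.1 g
  SiO2: 43.29% × 1999 = 865.4 g
  K2O: 0.3265% × 1999 = 6.527 g
  SrO: 26.96% × 1999 = 538.9 g
Checking each oxide sum with the batch weights as given, at the basis given (each sum matches its target mass given rounding of the digits):
  Al2O3: 483.4·0.6515 + 134.8·0.2353 + 788.9·0.003000 = 349.0 g (target 349.0 g)
  Na2O: 383.2·0.5874 + 134.8·0.1036 = 239.1 g (target 239.1 g)
  SiO2: 134.8·0.5967 + 788.9·0.9949 = 865.3 g (target 865.4 g)
  K2O: 134.8·0.04840 = 6.524 g (target 6.527 g)
  SrO: 767.4·0.7023 = 538.9 g (target 538.9 g)
Auditing the glass mass value: net batch after ignition = 1999 g (oxide target masses add up to 1999 g; against the stated basis, 1999 g — deltas are rounding alone).
Batch total: Σ batch = 2558 g; the LOI term Σ batch·LOI equals 558.8 g; yield: glass divided by total = 78.15%.

Revised batch per 1999 g vitreous product:
  soda ash: 383.2 g
  Al(OH)3: 483.4 g
  strontianite: 767.4 g
  nepheline syenite: 134.8 g
  glass-grade sand: 788.9 g
Total batch = 2558 g; LOI loss = 558.8 g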